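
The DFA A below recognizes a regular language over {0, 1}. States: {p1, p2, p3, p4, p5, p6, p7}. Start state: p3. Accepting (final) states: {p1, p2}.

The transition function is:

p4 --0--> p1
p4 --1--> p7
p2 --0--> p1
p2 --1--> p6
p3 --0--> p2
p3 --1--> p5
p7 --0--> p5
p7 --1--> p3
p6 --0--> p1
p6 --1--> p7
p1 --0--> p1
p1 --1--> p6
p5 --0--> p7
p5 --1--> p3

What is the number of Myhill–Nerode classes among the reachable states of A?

Reachable states from the start: {p1,p2,p3,p5,p6,p7}. Unreachable: {p4} — drop them.
Initial partition by acceptance: {p1,p2} | {p3,p5,p6,p7}.
Split {p3,p5,p6,p7} by δ(·,0) → {p3,p6} and {p5,p7}.
No further refinement is possible. Final partition (3 blocks): {p1,p2} | {p3,p6} | {p5,p7}.

3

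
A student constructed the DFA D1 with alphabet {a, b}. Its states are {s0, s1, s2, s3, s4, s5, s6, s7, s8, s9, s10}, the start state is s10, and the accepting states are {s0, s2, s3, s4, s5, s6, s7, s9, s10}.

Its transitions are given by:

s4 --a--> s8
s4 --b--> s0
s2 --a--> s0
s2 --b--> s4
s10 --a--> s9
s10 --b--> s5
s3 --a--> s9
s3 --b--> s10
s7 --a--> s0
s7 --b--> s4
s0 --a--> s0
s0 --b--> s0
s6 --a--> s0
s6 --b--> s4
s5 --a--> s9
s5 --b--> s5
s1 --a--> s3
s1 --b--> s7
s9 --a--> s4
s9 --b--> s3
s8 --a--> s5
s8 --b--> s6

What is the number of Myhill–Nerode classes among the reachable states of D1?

Reachable states from the start: {s0,s3,s4,s5,s6,s8,s9,s10}. Unreachable: {s1,s2,s7} — drop them.
Start with accepting vs non-accepting: {s0,s3,s4,s5,s6,s9,s10} | {s8}.
Refine {s0,s3,s4,s5,s6,s9,s10} on symbol a: members go to different blocks, giving {s0,s3,s5,s6,s9,s10} and {s4}.
Refine {s0,s3,s5,s6,s9,s10} on symbol a: members go to different blocks, giving {s0,s3,s5,s6,s10} and {s9}.
Refine {s0,s3,s5,s6,s10} on symbol a: members go to different blocks, giving {s3,s5,s10} and {s0,s6}.
On input b, block {s0,s6} splits into {s0} and {s6}.
No further refinement is possible. Final partition (6 blocks): {s3,s5,s10} | {s8} | {s4} | {s9} | {s0} | {s6}.

6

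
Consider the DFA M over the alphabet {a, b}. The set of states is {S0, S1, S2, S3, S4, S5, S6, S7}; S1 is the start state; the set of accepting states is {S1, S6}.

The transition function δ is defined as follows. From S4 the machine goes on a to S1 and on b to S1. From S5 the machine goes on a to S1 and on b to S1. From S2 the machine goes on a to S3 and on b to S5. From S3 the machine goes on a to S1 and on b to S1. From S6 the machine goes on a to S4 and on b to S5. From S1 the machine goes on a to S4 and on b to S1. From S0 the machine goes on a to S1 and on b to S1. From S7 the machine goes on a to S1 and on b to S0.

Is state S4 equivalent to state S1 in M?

No

Reachable states from the start: {S1,S4}. Unreachable: {S0,S2,S3,S5,S6,S7} — drop them.
Initial partition by acceptance: {S1} | {S4}.
No further refinement is possible. Final partition (2 blocks): {S1} | {S4}.
S4 and S1 end up in different blocks, so they are distinguishable. For instance, the string 'ε' is accepted from only S1.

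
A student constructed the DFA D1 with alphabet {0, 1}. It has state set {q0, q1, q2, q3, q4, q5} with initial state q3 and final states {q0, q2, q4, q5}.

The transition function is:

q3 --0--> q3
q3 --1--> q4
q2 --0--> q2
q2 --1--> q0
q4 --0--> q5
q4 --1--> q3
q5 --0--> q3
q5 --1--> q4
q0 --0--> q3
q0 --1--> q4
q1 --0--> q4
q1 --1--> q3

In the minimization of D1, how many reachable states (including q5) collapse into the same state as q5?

1

First remove the unreachable states {q0,q1,q2}; 3 states remain.
Initial partition by acceptance: {q4,q5} | {q3}.
On input 0, block {q4,q5} splits into {q4} and {q5}.
Stable partition: {q4} | {q3} | {q5} — 3 equivalence classes.
State q5 belongs to the block {q5}, which has 1 states.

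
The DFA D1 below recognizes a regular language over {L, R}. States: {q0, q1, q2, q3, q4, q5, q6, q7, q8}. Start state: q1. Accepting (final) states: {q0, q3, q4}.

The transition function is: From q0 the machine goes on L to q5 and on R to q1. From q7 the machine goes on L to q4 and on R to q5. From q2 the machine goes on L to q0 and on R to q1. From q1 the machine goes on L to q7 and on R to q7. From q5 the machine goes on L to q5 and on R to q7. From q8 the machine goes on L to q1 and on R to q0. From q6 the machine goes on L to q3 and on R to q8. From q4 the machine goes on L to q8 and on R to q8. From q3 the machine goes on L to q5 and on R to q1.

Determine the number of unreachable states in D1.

BFS from q1 reaches {q0, q1, q4, q5, q7, q8}; the 3 state(s) q2, q3, q6 are never visited.

3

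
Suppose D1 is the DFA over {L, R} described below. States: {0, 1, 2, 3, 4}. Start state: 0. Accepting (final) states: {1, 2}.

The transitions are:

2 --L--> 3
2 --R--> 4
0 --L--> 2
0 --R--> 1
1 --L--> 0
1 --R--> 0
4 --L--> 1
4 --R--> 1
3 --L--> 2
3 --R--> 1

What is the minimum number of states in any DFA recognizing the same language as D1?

2

P0 = {1,2} | {0,3,4}.
No further refinement is possible. Final partition (2 blocks): {1,2} | {0,3,4}.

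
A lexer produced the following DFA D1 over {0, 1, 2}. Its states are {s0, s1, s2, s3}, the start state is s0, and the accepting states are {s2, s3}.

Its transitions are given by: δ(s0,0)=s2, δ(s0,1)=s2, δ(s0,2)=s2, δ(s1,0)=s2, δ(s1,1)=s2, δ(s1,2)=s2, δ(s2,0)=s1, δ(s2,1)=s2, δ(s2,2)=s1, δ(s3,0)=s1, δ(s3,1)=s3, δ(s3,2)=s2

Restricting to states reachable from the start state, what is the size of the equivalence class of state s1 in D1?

2

First remove the unreachable states {s3}; 3 states remain.
P0 = {s2} | {s0,s1}.
No further refinement is possible. Final partition (2 blocks): {s2} | {s0,s1}.
State s1 belongs to the block {s0,s1}, which has 2 states.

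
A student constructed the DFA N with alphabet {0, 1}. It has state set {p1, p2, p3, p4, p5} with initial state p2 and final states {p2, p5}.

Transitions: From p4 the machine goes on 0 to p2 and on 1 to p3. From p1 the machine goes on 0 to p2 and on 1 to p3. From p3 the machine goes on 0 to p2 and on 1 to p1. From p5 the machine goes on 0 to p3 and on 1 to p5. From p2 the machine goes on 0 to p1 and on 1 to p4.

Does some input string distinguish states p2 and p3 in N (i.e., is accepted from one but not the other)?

States {p5} cannot be reached from the start state, so discard them.
Start with accepting vs non-accepting: {p2} | {p1,p3,p4}.
Stable partition: {p2} | {p1,p3,p4} — 2 equivalence classes.
p2 and p3 end up in different blocks, so they are distinguishable. For instance, the string 'ε' is accepted from only p2.

Yes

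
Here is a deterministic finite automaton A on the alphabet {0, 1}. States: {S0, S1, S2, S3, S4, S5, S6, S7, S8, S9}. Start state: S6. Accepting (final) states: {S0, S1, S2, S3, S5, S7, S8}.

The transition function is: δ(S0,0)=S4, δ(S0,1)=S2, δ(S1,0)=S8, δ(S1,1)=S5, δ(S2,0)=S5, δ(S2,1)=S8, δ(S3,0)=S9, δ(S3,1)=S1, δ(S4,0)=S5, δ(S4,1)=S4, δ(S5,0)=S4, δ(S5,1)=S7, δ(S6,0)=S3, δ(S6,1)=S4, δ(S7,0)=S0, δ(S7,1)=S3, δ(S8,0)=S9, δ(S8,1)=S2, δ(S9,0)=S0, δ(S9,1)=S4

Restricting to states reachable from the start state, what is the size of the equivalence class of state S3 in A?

P0 = {S0,S1,S2,S3,S5,S7,S8} | {S4,S6,S9}.
Split {S0,S1,S2,S3,S5,S7,S8} by δ(·,0) → {S0,S3,S5,S8} and {S1,S2,S7}.
No further refinement is possible. Final partition (3 blocks): {S0,S3,S5,S8} | {S4,S6,S9} | {S1,S2,S7}.
The equivalence class containing S3 is {S0,S3,S5,S8}, of size 4.

4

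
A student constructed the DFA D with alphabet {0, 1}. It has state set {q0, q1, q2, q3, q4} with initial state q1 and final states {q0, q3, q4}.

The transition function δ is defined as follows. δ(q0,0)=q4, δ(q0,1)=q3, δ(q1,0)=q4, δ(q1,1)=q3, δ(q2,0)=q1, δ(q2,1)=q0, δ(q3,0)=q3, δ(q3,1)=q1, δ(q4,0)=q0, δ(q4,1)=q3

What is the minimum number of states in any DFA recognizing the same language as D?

3

States {q2} cannot be reached from the start state, so discard them.
P0 = {q0,q3,q4} | {q1}.
On input 1, block {q0,q3,q4} splits into {q0,q4} and {q3}.
The partition is now stable with 3 blocks: {q0,q4} | {q1} | {q3}.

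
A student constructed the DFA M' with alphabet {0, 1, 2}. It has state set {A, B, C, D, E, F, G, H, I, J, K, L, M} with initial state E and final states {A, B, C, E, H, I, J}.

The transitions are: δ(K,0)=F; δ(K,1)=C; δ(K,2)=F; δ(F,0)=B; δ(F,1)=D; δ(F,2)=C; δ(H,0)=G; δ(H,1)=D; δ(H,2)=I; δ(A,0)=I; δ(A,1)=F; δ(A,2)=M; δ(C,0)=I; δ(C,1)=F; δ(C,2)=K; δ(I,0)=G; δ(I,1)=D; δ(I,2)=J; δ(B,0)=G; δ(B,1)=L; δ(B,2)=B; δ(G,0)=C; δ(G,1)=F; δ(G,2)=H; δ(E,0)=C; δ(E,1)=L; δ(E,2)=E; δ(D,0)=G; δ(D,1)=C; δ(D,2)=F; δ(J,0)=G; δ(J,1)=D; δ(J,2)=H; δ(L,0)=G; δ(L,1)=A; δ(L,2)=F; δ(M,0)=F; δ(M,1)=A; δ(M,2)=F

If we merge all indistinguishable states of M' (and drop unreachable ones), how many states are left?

7

Start with accepting vs non-accepting: {A,B,C,E,H,I,J} | {D,F,G,K,L,M}.
On input 0, block {A,B,C,E,H,I,J} splits into {B,H,I,J} and {A,C,E}.
Split {D,F,G,K,L,M} by δ(·,0) → {D,K,L,M} and {F} and {G}.
Refine {D,K,L,M} on symbol 0: members go to different blocks, giving {D,L} and {K,M}.
Refine {A,C,E} on symbol 0: members go to different blocks, giving {A,C} and {E}.
The partition is now stable with 7 blocks: {B,H,I,J} | {D,L} | {A,C} | {F} | {G} | {K,M} | {E}.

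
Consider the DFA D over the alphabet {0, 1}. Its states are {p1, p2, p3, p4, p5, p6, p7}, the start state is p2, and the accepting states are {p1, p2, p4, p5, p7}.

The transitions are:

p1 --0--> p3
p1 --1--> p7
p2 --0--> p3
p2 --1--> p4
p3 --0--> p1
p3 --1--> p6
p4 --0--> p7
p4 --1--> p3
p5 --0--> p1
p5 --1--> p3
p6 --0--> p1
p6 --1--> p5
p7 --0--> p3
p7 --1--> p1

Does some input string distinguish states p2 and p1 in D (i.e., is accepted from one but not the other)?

Yes

Every state is reachable, so we keep all 7.
Start with accepting vs non-accepting: {p1,p2,p4,p5,p7} | {p3,p6}.
On input 0, block {p1,p2,p4,p5,p7} splits into {p1,p2,p7} and {p4,p5}.
On input 1, block {p1,p2,p7} splits into {p1,p7} and {p2}.
Refine {p3,p6} on symbol 1: members go to different blocks, giving {p3} and {p6}.
The partition is now stable with 5 blocks: {p1,p7} | {p3} | {p4,p5} | {p2} | {p6}.
p2 and p1 end up in different blocks, so they are distinguishable. For instance, the string '10' is accepted from only p2.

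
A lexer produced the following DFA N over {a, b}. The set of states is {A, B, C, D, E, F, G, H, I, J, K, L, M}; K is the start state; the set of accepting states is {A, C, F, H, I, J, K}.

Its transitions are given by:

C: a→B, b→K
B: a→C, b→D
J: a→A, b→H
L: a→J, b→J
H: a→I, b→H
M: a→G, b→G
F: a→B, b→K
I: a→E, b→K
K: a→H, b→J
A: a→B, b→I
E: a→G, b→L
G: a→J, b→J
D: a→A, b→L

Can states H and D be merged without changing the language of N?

States {F,M} cannot be reached from the start state, so discard them.
Start with accepting vs non-accepting: {A,C,H,I,J,K} | {B,D,E,G,L}.
Refine {A,C,H,I,J,K} on symbol a: members go to different blocks, giving {A,C,I} and {H,J,K}.
On input b, block {A,C,I} splits into {C,I} and {A}.
Refine {B,D,E,G,L} on symbol a: members go to different blocks, giving {G,L} and {B} and {D} and {E}.
Split {C,I} by δ(·,a) → {C} and {I}.
On input a, block {H,J,K} splits into {H} and {J} and {K}.
No further refinement is possible. Final partition (10 blocks): {C} | {G,L} | {H} | {A} | {B} | {D} | {E} | {I} | {J} | {K}.
H and D end up in different blocks, so they are distinguishable. For instance, the string 'ε' is accepted from only H.

No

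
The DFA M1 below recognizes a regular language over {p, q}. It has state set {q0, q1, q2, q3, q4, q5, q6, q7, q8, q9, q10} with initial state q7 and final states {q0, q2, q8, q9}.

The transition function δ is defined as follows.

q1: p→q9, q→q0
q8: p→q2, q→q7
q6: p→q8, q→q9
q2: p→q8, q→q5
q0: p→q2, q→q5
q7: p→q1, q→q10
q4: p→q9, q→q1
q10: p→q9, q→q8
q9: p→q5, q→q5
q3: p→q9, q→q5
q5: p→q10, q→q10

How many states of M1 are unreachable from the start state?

3

Starting at q7 and following transitions, the reachable set is {q0, q1, q2, q5, q7, q8, q9, q10}. That leaves q3, q4, q6 unreachable — 3 in total.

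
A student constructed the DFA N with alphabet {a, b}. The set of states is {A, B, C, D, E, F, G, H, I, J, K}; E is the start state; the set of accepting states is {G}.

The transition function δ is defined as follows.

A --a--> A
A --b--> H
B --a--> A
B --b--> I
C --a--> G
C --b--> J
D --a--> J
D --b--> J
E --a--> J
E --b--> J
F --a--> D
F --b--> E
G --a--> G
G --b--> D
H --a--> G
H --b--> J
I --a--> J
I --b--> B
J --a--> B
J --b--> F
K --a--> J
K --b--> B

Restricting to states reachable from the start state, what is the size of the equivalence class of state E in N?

States {C,K} cannot be reached from the start state, so discard them.
P0 = {G} | {A,B,D,E,F,H,I,J}.
On input a, block {A,B,D,E,F,H,I,J} splits into {A,B,D,E,F,I,J} and {H}.
Split {A,B,D,E,F,I,J} by δ(·,b) → {B,D,E,F,I,J} and {A}.
Split {B,D,E,F,I,J} by δ(·,a) → {D,E,F,I,J} and {B}.
Split {D,E,F,I,J} by δ(·,a) → {D,E,F,I} and {J}.
Split {D,E,F,I} by δ(·,a) → {D,E,I} and {F}.
On input b, block {D,E,I} splits into {D,E} and {I}.
Stable partition: {G} | {D,E} | {H} | {A} | {B} | {J} | {F} | {I} — 8 equivalence classes.
The equivalence class containing E is {D,E}, of size 2.

2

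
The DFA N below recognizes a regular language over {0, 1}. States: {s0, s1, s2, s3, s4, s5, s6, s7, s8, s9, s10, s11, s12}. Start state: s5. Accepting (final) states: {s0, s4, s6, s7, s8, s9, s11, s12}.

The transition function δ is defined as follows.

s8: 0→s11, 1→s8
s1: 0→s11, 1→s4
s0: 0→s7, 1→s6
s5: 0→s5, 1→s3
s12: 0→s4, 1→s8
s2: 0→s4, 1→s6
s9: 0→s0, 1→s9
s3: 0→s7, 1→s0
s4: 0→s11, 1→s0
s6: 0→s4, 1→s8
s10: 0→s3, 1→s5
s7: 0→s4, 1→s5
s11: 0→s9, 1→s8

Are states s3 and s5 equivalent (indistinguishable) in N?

No

Reachable states from the start: {s0,s3,s4,s5,s6,s7,s8,s9,s11}. Unreachable: {s1,s2,s10,s12} — drop them.
P0 = {s0,s4,s6,s7,s8,s9,s11} | {s3,s5}.
Refine {s0,s4,s6,s7,s8,s9,s11} on symbol 1: members go to different blocks, giving {s0,s4,s6,s8,s9,s11} and {s7}.
On input 0, block {s0,s4,s6,s8,s9,s11} splits into {s4,s6,s8,s9,s11} and {s0}.
Refine {s4,s6,s8,s9,s11} on symbol 0: members go to different blocks, giving {s4,s6,s8,s11} and {s9}.
Split {s4,s6,s8,s11} by δ(·,0) → {s4,s6,s8} and {s11}.
On input 0, block {s4,s6,s8} splits into {s4,s8} and {s6}.
Refine {s4,s8} on symbol 1: members go to different blocks, giving {s4} and {s8}.
On input 0, block {s3,s5} splits into {s3} and {s5}.
No further refinement is possible. Final partition (9 blocks): {s4} | {s3} | {s7} | {s0} | {s9} | {s11} | {s6} | {s8} | {s5}.
s3 and s5 end up in different blocks, so they are distinguishable. For instance, the string '0' is accepted from only s3.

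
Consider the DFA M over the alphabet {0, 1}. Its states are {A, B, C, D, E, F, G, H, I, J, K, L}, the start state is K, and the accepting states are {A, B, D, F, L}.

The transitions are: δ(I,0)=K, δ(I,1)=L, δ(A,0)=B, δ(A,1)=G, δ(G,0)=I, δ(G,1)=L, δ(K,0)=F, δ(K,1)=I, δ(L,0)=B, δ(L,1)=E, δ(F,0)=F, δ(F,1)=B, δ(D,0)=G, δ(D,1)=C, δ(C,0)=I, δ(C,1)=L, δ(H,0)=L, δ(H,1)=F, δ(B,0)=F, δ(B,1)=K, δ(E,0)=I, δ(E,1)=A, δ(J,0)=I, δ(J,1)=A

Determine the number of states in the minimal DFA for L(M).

Reachable states from the start: {A,B,E,F,G,I,K,L}. Unreachable: {C,D,H,J} — drop them.
Initial partition by acceptance: {A,B,F,L} | {E,G,I,K}.
Split {A,B,F,L} by δ(·,1) → {A,B,L} and {F}.
On input 0, block {A,B,L} splits into {A,L} and {B}.
On input 0, block {E,G,I,K} splits into {E,G,I} and {K}.
On input 0, block {E,G,I} splits into {E,G} and {I}.
No further refinement is possible. Final partition (6 blocks): {A,L} | {E,G} | {F} | {B} | {K} | {I}.

6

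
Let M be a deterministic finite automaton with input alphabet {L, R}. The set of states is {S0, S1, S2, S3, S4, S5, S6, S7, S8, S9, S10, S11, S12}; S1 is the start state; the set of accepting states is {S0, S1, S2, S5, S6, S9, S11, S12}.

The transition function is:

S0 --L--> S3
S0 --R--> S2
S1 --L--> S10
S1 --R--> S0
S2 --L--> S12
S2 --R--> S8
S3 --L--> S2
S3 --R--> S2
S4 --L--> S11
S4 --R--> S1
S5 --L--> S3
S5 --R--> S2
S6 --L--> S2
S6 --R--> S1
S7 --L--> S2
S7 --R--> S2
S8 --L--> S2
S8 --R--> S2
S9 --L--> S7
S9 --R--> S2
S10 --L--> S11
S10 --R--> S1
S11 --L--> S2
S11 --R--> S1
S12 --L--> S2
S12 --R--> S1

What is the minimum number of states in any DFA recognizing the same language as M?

6

Reachable states from the start: {S0,S1,S2,S3,S8,S10,S11,S12}. Unreachable: {S4,S5,S6,S7,S9} — drop them.
P0 = {S0,S1,S2,S11,S12} | {S3,S8,S10}.
Split {S0,S1,S2,S11,S12} by δ(·,L) → {S2,S11,S12} and {S0,S1}.
Refine {S2,S11,S12} on symbol R: members go to different blocks, giving {S11,S12} and {S2}.
Split {S3,S8,S10} by δ(·,L) → {S3,S8} and {S10}.
On input L, block {S0,S1} splits into {S0} and {S1}.
Stable partition: {S11,S12} | {S3,S8} | {S0} | {S2} | {S10} | {S1} — 6 equivalence classes.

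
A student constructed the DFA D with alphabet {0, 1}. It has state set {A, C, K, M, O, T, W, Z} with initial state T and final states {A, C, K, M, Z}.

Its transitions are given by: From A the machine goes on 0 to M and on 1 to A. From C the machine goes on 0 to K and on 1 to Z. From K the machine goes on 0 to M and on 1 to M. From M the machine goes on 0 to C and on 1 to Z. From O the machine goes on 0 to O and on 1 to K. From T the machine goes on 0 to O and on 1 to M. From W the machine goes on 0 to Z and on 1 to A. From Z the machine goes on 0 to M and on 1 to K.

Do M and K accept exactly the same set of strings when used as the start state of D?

Yes

States {A,W} cannot be reached from the start state, so discard them.
Start with accepting vs non-accepting: {C,K,M,Z} | {O,T}.
The partition is now stable with 2 blocks: {C,K,M,Z} | {O,T}.
M and K lie in the same block of the stable partition, so they are equivalent — no string distinguishes them.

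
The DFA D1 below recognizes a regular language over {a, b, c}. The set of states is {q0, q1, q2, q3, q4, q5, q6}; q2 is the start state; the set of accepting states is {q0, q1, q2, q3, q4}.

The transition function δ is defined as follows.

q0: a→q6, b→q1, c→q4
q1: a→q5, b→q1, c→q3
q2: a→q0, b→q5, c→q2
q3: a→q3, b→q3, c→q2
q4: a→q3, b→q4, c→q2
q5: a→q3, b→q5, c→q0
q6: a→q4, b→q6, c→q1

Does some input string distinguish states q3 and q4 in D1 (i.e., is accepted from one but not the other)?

No

P0 = {q0,q1,q2,q3,q4} | {q5,q6}.
Refine {q0,q1,q2,q3,q4} on symbol a: members go to different blocks, giving {q2,q3,q4} and {q0,q1}.
On input a, block {q2,q3,q4} splits into {q3,q4} and {q2}.
The partition is now stable with 4 blocks: {q3,q4} | {q5,q6} | {q0,q1} | {q2}.
q3 and q4 lie in the same block of the stable partition, so they are equivalent — no string distinguishes them.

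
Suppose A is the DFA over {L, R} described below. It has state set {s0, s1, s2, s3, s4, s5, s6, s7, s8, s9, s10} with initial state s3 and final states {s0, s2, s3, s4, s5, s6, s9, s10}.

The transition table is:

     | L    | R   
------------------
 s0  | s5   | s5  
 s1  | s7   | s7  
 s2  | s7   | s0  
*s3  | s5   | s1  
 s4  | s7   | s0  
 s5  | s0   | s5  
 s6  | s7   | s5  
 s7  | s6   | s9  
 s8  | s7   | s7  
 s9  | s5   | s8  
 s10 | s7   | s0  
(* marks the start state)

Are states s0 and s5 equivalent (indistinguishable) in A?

Yes

First remove the unreachable states {s2,s4,s10}; 8 states remain.
Initial partition by acceptance: {s0,s3,s5,s6,s9} | {s1,s7,s8}.
Refine {s0,s3,s5,s6,s9} on symbol L: members go to different blocks, giving {s0,s3,s5,s9} and {s6}.
On input R, block {s0,s3,s5,s9} splits into {s0,s5} and {s3,s9}.
Split {s1,s7,s8} by δ(·,L) → {s1,s8} and {s7}.
The partition is now stable with 5 blocks: {s0,s5} | {s1,s8} | {s6} | {s3,s9} | {s7}.
s0 and s5 lie in the same block of the stable partition, so they are equivalent — no string distinguishes them.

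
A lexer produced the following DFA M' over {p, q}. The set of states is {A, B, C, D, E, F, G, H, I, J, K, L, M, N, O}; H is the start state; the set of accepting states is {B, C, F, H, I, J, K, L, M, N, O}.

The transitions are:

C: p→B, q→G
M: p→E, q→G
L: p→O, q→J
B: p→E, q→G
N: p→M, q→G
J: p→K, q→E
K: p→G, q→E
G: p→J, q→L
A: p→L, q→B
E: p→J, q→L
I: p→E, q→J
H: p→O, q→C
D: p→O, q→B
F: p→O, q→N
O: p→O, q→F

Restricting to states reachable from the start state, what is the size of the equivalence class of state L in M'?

Reachable states from the start: {B,C,E,F,G,H,J,K,L,M,N,O}. Unreachable: {A,D,I} — drop them.
P0 = {B,C,F,H,J,K,L,M,N,O} | {E,G}.
On input p, block {B,C,F,H,J,K,L,M,N,O} splits into {C,F,H,J,L,N,O} and {B,K,M}.
On input p, block {C,F,H,J,L,N,O} splits into {F,H,L,O} and {C,J,N}.
On input q, block {F,H,L,O} splits into {F,H,L} and {O}.
Stable partition: {F,H,L} | {E,G} | {B,K,M} | {C,J,N} | {O} — 5 equivalence classes.
State L belongs to the block {F,H,L}, which has 3 states.

3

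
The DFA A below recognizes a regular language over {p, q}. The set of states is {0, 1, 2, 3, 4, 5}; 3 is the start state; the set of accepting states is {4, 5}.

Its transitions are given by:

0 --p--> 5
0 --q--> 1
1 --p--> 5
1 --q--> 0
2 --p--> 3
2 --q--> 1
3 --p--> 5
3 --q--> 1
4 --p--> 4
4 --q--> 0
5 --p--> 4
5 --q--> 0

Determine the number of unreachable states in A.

1

BFS from 3 reaches {0, 1, 3, 4, 5}; the 1 state(s) 2 are never visited.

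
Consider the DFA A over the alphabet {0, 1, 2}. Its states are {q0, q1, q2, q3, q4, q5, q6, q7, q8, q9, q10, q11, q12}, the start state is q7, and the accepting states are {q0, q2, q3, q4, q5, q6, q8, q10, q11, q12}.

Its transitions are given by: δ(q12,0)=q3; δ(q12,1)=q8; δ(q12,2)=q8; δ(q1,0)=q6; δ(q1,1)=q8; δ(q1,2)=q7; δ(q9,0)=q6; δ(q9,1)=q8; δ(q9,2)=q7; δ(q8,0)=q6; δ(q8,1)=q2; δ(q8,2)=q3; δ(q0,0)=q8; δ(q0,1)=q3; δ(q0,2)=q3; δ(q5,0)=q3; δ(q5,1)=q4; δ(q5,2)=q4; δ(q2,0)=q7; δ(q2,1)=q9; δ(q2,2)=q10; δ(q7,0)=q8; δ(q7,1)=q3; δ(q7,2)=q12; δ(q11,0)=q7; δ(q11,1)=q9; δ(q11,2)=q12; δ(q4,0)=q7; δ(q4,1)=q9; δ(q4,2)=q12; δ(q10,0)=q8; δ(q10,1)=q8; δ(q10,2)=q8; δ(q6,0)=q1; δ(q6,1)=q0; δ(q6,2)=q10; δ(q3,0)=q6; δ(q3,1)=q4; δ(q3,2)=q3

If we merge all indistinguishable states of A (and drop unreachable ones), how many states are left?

6

States {q5,q11} cannot be reached from the start state, so discard them.
Start with accepting vs non-accepting: {q0,q2,q3,q4,q6,q8,q10,q12} | {q1,q7,q9}.
On input 0, block {q0,q2,q3,q4,q6,q8,q10,q12} splits into {q0,q3,q8,q10,q12} and {q2,q4,q6}.
Split {q0,q3,q8,q10,q12} by δ(·,0) → {q0,q10,q12} and {q3,q8}.
Split {q1,q7,q9} by δ(·,0) → {q1,q9} and {q7}.
On input 0, block {q2,q4,q6} splits into {q2,q4} and {q6}.
Stable partition: {q0,q10,q12} | {q1,q9} | {q2,q4} | {q3,q8} | {q7} | {q6} — 6 equivalence classes.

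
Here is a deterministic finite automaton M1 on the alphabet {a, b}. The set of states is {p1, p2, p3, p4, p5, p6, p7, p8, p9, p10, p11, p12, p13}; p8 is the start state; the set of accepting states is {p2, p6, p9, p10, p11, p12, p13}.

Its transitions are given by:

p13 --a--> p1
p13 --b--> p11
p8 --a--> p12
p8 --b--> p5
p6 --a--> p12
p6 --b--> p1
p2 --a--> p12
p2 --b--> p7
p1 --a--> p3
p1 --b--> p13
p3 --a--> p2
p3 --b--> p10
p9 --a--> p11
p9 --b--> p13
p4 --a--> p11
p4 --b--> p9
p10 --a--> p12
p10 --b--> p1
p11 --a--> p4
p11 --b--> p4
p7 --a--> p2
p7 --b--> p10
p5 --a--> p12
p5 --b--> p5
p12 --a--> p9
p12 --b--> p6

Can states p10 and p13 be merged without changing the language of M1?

No

All states are reachable from the start state.
P0 = {p2,p6,p9,p10,p11,p12,p13} | {p1,p3,p4,p5,p7,p8}.
Refine {p2,p6,p9,p10,p11,p12,p13} on symbol a: members go to different blocks, giving {p2,p6,p9,p10,p12} and {p11,p13}.
Split {p2,p6,p9,p10,p12} by δ(·,a) → {p2,p6,p10,p12} and {p9}.
Refine {p2,p6,p10,p12} on symbol a: members go to different blocks, giving {p2,p6,p10} and {p12}.
Split {p1,p3,p4,p5,p7,p8} by δ(·,a) → {p3,p7} and {p5,p8} and {p1} and {p4}.
On input b, block {p2,p6,p10} splits into {p6,p10} and {p2}.
On input a, block {p11,p13} splits into {p11} and {p13}.
Stable partition: {p6,p10} | {p3,p7} | {p11} | {p9} | {p12} | {p5,p8} | {p1} | {p4} | {p2} | {p13} — 10 equivalence classes.
p10 and p13 end up in different blocks, so they are distinguishable. For instance, the string 'a' is accepted from only p10.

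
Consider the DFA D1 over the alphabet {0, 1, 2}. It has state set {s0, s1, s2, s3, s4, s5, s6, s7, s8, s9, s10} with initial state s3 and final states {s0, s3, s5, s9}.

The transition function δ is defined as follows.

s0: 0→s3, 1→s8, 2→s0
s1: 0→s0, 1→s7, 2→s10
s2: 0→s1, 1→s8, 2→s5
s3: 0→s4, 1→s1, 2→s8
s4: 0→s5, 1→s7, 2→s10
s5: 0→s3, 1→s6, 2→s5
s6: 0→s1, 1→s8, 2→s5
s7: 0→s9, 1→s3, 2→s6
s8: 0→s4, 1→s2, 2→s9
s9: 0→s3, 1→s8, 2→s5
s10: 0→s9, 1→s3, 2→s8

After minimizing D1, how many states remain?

5

Every state is reachable, so we keep all 11.
Start with accepting vs non-accepting: {s0,s3,s5,s9} | {s1,s2,s4,s6,s7,s8,s10}.
Refine {s0,s3,s5,s9} on symbol 0: members go to different blocks, giving {s0,s5,s9} and {s3}.
Refine {s1,s2,s4,s6,s7,s8,s10} on symbol 0: members go to different blocks, giving {s1,s4,s7,s10} and {s2,s6,s8}.
Refine {s1,s4,s7,s10} on symbol 1: members go to different blocks, giving {s1,s4} and {s7,s10}.
Stable partition: {s0,s5,s9} | {s1,s4} | {s3} | {s2,s6,s8} | {s7,s10} — 5 equivalence classes.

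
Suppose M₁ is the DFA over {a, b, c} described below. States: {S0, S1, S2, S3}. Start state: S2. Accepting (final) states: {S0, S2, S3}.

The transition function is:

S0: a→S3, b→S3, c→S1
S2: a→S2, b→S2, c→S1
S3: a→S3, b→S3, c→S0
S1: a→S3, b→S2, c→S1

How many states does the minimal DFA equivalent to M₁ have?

Every state is reachable, so we keep all 4.
Initial partition by acceptance: {S0,S2,S3} | {S1}.
Split {S0,S2,S3} by δ(·,c) → {S0,S2} and {S3}.
Refine {S0,S2} on symbol a: members go to different blocks, giving {S0} and {S2}.
The partition is now stable with 4 blocks: {S0} | {S1} | {S3} | {S2}.

4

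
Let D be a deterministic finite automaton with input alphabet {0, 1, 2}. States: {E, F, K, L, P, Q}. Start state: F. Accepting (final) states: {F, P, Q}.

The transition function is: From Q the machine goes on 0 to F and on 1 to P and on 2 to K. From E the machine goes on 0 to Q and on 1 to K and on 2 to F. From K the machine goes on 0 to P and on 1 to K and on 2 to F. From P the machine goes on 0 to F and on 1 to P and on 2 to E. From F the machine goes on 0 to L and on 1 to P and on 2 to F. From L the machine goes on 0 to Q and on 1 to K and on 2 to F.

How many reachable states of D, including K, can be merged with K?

Start with accepting vs non-accepting: {F,P,Q} | {E,K,L}.
Refine {F,P,Q} on symbol 0: members go to different blocks, giving {P,Q} and {F}.
The partition is now stable with 3 blocks: {P,Q} | {E,K,L} | {F}.
State K belongs to the block {E,K,L}, which has 3 states.

3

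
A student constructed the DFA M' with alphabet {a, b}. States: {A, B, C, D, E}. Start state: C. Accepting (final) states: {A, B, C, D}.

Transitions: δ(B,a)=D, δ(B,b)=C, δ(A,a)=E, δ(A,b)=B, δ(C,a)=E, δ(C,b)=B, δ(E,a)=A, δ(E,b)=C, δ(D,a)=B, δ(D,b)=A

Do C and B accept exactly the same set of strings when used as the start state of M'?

Start with accepting vs non-accepting: {A,B,C,D} | {E}.
Split {A,B,C,D} by δ(·,a) → {A,C} and {B,D}.
The partition is now stable with 3 blocks: {A,C} | {E} | {B,D}.
C and B end up in different blocks, so they are distinguishable. For instance, the string 'a' is accepted from only B.

No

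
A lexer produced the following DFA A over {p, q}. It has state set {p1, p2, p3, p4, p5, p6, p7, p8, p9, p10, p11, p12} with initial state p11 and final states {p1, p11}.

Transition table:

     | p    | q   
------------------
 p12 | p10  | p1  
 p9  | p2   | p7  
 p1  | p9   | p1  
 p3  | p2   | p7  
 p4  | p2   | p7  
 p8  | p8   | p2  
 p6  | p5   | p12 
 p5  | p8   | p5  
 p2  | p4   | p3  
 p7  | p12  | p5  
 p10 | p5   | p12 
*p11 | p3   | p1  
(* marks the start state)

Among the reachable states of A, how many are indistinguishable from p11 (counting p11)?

States {p6} cannot be reached from the start state, so discard them.
Initial partition by acceptance: {p1,p11} | {p2,p3,p4,p5,p7,p8,p9,p10,p12}.
Refine {p2,p3,p4,p5,p7,p8,p9,p10,p12} on symbol q: members go to different blocks, giving {p2,p3,p4,p5,p7,p8,p9,p10} and {p12}.
Refine {p2,p3,p4,p5,p7,p8,p9,p10} on symbol p: members go to different blocks, giving {p2,p3,p4,p5,p8,p9,p10} and {p7}.
Refine {p2,p3,p4,p5,p8,p9,p10} on symbol q: members go to different blocks, giving {p2,p5,p8} and {p3,p4,p9} and {p10}.
Split {p2,p5,p8} by δ(·,p) → {p5,p8} and {p2}.
Refine {p5,p8} on symbol q: members go to different blocks, giving {p5} and {p8}.
The partition is now stable with 8 blocks: {p1,p11} | {p5} | {p12} | {p7} | {p3,p4,p9} | {p10} | {p2} | {p8}.
The equivalence class containing p11 is {p1,p11}, of size 2.

2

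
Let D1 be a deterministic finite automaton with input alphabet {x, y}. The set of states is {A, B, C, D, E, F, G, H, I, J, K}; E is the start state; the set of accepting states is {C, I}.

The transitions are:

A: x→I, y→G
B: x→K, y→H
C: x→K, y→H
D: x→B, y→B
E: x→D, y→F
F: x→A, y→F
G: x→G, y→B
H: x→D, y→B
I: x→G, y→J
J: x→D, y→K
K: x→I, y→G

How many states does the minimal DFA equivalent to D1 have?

States {C} cannot be reached from the start state, so discard them.
Initial partition by acceptance: {I} | {A,B,D,E,F,G,H,J,K}.
Refine {A,B,D,E,F,G,H,J,K} on symbol x: members go to different blocks, giving {B,D,E,F,G,H,J} and {A,K}.
Split {B,D,E,F,G,H,J} by δ(·,x) → {D,E,G,H,J} and {B,F}.
Split {D,E,G,H,J} by δ(·,x) → {E,G,H,J} and {D}.
Refine {E,G,H,J} on symbol x: members go to different blocks, giving {E,H,J} and {G}.
Refine {E,H,J} on symbol y: members go to different blocks, giving {E,H} and {J}.
Refine {B,F} on symbol y: members go to different blocks, giving {B} and {F}.
Refine {E,H} on symbol y: members go to different blocks, giving {E} and {H}.
No further refinement is possible. Final partition (9 blocks): {I} | {E} | {A,K} | {B} | {D} | {G} | {J} | {F} | {H}.

9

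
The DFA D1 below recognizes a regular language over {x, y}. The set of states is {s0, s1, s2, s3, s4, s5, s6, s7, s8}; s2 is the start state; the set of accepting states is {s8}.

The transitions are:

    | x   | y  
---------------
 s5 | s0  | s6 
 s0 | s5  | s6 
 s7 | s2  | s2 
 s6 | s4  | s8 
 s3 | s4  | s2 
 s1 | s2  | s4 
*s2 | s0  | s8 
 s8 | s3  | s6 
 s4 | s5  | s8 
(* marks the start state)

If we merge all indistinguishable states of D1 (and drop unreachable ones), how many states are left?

5

Reachable states from the start: {s0,s2,s3,s4,s5,s6,s8}. Unreachable: {s1,s7} — drop them.
P0 = {s8} | {s0,s2,s3,s4,s5,s6}.
Split {s0,s2,s3,s4,s5,s6} by δ(·,y) → {s0,s3,s5} and {s2,s4,s6}.
Refine {s0,s3,s5} on symbol x: members go to different blocks, giving {s0,s5} and {s3}.
Refine {s2,s4,s6} on symbol x: members go to different blocks, giving {s2,s4} and {s6}.
Stable partition: {s8} | {s0,s5} | {s2,s4} | {s3} | {s6} — 5 equivalence classes.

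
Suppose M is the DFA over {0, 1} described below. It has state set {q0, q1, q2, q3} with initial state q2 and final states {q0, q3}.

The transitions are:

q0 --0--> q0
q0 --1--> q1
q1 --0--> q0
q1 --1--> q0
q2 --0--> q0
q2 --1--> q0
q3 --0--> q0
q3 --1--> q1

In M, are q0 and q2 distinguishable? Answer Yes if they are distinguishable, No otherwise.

Yes

States {q3} cannot be reached from the start state, so discard them.
Start with accepting vs non-accepting: {q0} | {q1,q2}.
Stable partition: {q0} | {q1,q2} — 2 equivalence classes.
q0 and q2 end up in different blocks, so they are distinguishable. For instance, the string 'ε' is accepted from only q0.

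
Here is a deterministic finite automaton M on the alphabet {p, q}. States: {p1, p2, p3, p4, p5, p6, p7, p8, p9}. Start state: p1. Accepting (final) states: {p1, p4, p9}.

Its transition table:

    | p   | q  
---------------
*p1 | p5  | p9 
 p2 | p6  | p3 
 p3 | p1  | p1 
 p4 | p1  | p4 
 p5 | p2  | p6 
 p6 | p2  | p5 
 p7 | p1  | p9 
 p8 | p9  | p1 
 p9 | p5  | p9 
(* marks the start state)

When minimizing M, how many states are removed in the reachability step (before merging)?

BFS from p1 reaches {p1, p2, p3, p5, p6, p9}; the 3 state(s) p4, p7, p8 are never visited.

3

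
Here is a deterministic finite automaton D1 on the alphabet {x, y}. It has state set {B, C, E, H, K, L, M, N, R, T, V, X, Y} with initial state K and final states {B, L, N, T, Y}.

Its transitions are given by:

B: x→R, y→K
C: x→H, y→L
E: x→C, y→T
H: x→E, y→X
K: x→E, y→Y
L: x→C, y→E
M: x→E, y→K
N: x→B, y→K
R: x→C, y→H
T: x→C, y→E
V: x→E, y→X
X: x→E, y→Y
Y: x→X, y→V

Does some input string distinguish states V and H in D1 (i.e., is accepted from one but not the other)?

States {B,M,N,R} cannot be reached from the start state, so discard them.
Initial partition by acceptance: {L,T,Y} | {C,E,H,K,V,X}.
On input y, block {C,E,H,K,V,X} splits into {C,E,K,X} and {H,V}.
Refine {L,T,Y} on symbol y: members go to different blocks, giving {L,T} and {Y}.
Refine {C,E,K,X} on symbol x: members go to different blocks, giving {E,K,X} and {C}.
Refine {E,K,X} on symbol x: members go to different blocks, giving {K,X} and {E}.
The partition is now stable with 6 blocks: {L,T} | {K,X} | {H,V} | {Y} | {C} | {E}.
V and H lie in the same block of the stable partition, so they are equivalent — no string distinguishes them.

No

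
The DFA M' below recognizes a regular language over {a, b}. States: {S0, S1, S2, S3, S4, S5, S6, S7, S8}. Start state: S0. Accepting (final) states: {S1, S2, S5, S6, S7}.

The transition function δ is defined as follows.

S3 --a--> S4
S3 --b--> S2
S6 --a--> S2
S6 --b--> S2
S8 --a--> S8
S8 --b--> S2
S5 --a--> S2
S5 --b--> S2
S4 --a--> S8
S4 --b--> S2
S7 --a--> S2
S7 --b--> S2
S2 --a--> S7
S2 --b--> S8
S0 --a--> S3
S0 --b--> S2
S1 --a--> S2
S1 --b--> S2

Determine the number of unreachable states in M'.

No path from S0 leads to S1, S5, S6; the other 6 states are all reachable.

3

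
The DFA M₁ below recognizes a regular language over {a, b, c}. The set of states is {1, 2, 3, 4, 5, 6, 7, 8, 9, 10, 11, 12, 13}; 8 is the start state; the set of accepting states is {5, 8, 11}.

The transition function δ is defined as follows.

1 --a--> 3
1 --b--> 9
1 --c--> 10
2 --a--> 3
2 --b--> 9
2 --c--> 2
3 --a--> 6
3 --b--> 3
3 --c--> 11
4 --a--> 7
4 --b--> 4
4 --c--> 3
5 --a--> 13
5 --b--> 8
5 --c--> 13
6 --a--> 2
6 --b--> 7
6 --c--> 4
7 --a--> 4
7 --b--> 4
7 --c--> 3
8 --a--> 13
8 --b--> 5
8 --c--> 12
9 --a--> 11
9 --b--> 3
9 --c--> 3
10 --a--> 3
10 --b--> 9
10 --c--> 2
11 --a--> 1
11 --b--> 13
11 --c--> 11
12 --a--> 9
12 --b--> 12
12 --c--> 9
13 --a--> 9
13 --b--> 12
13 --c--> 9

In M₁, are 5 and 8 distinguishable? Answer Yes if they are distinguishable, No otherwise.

No

All states are reachable from the start state.
Initial partition by acceptance: {5,8,11} | {1,2,3,4,6,7,9,10,12,13}.
Refine {5,8,11} on symbol b: members go to different blocks, giving {5,8} and {11}.
On input a, block {1,2,3,4,6,7,9,10,12,13} splits into {1,2,3,4,6,7,10,12,13} and {9}.
Refine {1,2,3,4,6,7,10,12,13} on symbol a: members go to different blocks, giving {1,2,3,4,6,7,10} and {12,13}.
On input b, block {1,2,3,4,6,7,10} splits into {3,4,6,7} and {1,2,10}.
Split {3,4,6,7} by δ(·,a) → {3,4,7} and {6}.
Refine {3,4,7} on symbol a: members go to different blocks, giving {4,7} and {3}.
The partition is now stable with 8 blocks: {5,8} | {4,7} | {11} | {9} | {12,13} | {1,2,10} | {6} | {3}.
5 and 8 lie in the same block of the stable partition, so they are equivalent — no string distinguishes them.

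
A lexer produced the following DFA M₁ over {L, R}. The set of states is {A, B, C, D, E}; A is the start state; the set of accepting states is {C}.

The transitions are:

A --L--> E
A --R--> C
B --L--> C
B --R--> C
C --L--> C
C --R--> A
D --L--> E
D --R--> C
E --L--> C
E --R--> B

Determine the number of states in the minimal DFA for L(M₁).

4

Reachable states from the start: {A,B,C,E}. Unreachable: {D} — drop them.
P0 = {C} | {A,B,E}.
Refine {A,B,E} on symbol L: members go to different blocks, giving {B,E} and {A}.
Refine {B,E} on symbol R: members go to different blocks, giving {B} and {E}.
The partition is now stable with 4 blocks: {C} | {B} | {A} | {E}.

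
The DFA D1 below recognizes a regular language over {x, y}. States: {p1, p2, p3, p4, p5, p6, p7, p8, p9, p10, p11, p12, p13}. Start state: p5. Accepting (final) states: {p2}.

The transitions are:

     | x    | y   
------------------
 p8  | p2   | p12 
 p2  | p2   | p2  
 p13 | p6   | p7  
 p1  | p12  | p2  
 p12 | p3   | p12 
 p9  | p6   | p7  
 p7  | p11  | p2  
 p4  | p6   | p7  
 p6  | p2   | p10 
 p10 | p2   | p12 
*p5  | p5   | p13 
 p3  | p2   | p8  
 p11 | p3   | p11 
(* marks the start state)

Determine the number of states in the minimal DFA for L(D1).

Reachable states from the start: {p2,p3,p5,p6,p7,p8,p10,p11,p12,p13}. Unreachable: {p1,p4,p9} — drop them.
P0 = {p2} | {p3,p5,p6,p7,p8,p10,p11,p12,p13}.
Split {p3,p5,p6,p7,p8,p10,p11,p12,p13} by δ(·,x) → {p5,p7,p11,p12,p13} and {p3,p6,p8,p10}.
Split {p5,p7,p11,p12,p13} by δ(·,x) → {p11,p12,p13} and {p5,p7}.
Refine {p11,p12,p13} on symbol y: members go to different blocks, giving {p11,p12} and {p13}.
On input y, block {p3,p6,p8,p10} splits into {p3,p6} and {p8,p10}.
On input x, block {p5,p7} splits into {p5} and {p7}.
Stable partition: {p2} | {p11,p12} | {p3,p6} | {p5} | {p13} | {p8,p10} | {p7} — 7 equivalence classes.

7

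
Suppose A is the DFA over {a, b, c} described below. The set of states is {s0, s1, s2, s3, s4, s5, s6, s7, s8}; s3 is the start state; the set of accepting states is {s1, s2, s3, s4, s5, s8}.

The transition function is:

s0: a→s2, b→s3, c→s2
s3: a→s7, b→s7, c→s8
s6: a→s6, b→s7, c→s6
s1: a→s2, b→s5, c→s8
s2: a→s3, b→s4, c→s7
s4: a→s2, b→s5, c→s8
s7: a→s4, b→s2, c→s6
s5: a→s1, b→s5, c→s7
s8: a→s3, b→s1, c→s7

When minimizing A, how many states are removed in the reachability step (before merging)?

1

BFS from s3 reaches {s1, s2, s3, s4, s5, s6, s7, s8}; the 1 state(s) s0 are never visited.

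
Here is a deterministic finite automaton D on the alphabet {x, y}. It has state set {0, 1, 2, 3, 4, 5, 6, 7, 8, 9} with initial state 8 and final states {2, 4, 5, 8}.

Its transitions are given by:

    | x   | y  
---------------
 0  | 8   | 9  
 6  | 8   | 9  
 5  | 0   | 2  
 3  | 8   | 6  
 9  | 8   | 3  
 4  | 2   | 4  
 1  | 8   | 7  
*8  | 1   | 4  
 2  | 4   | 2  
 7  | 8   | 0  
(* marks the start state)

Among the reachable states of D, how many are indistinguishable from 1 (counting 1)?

Reachable states from the start: {0,1,2,3,4,6,7,8,9}. Unreachable: {5} — drop them.
Initial partition by acceptance: {2,4,8} | {0,1,3,6,7,9}.
Split {2,4,8} by δ(·,x) → {2,4} and {8}.
The partition is now stable with 3 blocks: {2,4} | {0,1,3,6,7,9} | {8}.
State 1 belongs to the block {0,1,3,6,7,9}, which has 6 states.

6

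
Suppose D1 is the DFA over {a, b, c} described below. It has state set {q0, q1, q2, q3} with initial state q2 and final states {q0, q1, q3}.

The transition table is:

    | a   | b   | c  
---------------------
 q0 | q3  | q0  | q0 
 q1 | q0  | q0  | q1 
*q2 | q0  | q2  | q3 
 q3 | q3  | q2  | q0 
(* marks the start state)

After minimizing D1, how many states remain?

States {q1} cannot be reached from the start state, so discard them.
P0 = {q0,q3} | {q2}.
Refine {q0,q3} on symbol b: members go to different blocks, giving {q0} and {q3}.
The partition is now stable with 3 blocks: {q0} | {q2} | {q3}.

3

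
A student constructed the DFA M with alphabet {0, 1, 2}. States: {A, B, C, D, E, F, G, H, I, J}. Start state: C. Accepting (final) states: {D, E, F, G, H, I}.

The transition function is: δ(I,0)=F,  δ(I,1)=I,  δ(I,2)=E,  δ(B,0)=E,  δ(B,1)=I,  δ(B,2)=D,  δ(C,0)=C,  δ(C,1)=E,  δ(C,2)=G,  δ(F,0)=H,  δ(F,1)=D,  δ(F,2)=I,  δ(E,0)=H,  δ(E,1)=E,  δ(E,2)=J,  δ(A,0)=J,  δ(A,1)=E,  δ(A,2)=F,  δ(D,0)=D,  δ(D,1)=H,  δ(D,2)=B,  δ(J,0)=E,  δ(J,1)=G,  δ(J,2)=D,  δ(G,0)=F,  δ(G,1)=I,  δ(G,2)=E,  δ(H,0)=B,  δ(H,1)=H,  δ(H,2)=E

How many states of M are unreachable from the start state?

1

No path from C leads to A; the other 9 states are all reachable.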